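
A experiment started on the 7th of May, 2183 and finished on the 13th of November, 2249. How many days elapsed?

Day-of-year of May 7, 2183: 127.
Day-of-year of November 13, 2249: 317.
2183 has 365 days, so 365 − 127 = 238 days remain in 2183.
Full years 2184–2248: 49 common + 16 leap = 49×365 + 16×366 = 23741 days.
Total: 238 + 23741 + 317 = 24296 days.

24296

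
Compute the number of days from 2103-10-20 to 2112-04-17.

From October 20, 2103 to October 20, 2111: 8 years, of which 2 contain a Feb 29 — 6×365 + 2×366 = 2922 days.
October 2111: 31 − 20 = 11 days remain.
Then November (30), December (31), January (31), February 2112 (29), March (31): 30 + 31 + 31 + 29 + 31 = 152 days.
April 1–17, 2112: 17 days.
Residual: 180 days.
Total: 3102 days.

3102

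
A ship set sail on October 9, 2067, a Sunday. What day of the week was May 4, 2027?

Tuesday

Count forward from the earlier date (May 4, 2027) to the later (October 9, 2067):
From May 4, 2027 to May 4, 2067: 40 years, of which 10 contain a Feb 29 — 30×365 + 10×366 = 14610 days.
May 2067: 31 − 4 = 27 days remain.
Then June (30), July (31), August (31), September (30): 30 + 31 + 31 + 30 = 122 days.
October 1–9, 2067: 9 days.
Residual: 158 days.
Total: 14768 days.
14768 mod 7 = 5, so 5 days before Sunday is Tuesday.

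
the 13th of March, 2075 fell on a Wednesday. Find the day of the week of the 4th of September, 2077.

March 2075: 31 − 13 = 18 days remain.
Then 29 full months totalling 884 days.
September 1–4, 2077: 4 days.
Total: 18 + 884 + 4 = 906 days.
906 mod 7 = 3, so 3 days after Wednesday is Saturday.

Saturday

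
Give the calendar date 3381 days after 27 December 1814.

30 March 1824

Count 3381 days after December 27, 1814:
From December 27, 1814 to December 27, 1823: 9 years, of which 2 contain a Feb 29 — 7×365 + 2×366 = 3287 days.
December 1823: 31 − 27 = 4 days remain.
Then January (31), February 1824 (29): 31 + 29 = 60 days.
March 1–30, 1824: 30 days.
Residual: 94 days.
Total: 3381 days.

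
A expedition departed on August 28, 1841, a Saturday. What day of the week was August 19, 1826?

Saturday

Count forward from the earlier date (August 19, 1826) to the later (August 28, 1841):
From August 19, 1826 to August 19, 1841: 15 years, of which 4 contain a Feb 29 — 11×365 + 4×366 = 5479 days.
Within August 1841: 28 − 19 = 9 days.
Total: 5488 days.
5488 is a multiple of 7, so August 19, 1826 falls on the same weekday: Saturday.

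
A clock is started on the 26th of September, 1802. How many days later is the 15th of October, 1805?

1115

Day-of-year of September 26, 1802: 269.
Day-of-year of October 15, 1805: 288.
1802 has 365 days, so 365 − 269 = 96 days remain in 1802.
Full years: 1803: 365; 1804: 366. Sum = 731.
Total: 96 + 731 + 288 = 1115 days.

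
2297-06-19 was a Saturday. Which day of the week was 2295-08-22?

Count forward from the earlier date (August 22, 2295) to the later (June 19, 2297):
Day-of-year of August 22, 2295: 234.
Day-of-year of June 19, 2297: 170.
2295 has 365 days, so 365 − 234 = 131 days remain in 2295.
Full years: 2296: 366. Sum = 366.
Total: 131 + 366 + 170 = 667 days.
667 mod 7 = 2, so 2 days before Saturday is Thursday.

Thursday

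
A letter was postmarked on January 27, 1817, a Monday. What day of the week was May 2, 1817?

January 1817: 31 − 27 = 4 days remain.
Then February 1817 (28), March (31), April (30): 28 + 31 + 30 = 89 days.
May 1–2, 1817: 2 days.
Total: 4 + 89 + 2 = 95 days.
95 mod 7 = 4, so 4 days after Monday is Friday.

Friday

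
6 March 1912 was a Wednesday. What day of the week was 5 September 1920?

Sunday

From March 6, 1912 to March 6, 1920: 8 years, of which 2 contain a Feb 29 — 6×365 + 2×366 = 2922 days.
March 1920: 31 − 6 = 25 days remain.
Then April (30), May (31), June (30), July (31), August (31): 30 + 31 + 30 + 31 + 31 = 153 days.
September 1–5, 1920: 5 days.
Residual: 183 days.
Total: 3105 days.
3105 mod 7 = 4, so 4 days after Wednesday is Sunday.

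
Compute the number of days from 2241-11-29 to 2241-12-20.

November 2241: 30 − 29 = 1 day remains.
December 1–20, 2241: 20 days.
Total: 1 + 20 = 21 days.

21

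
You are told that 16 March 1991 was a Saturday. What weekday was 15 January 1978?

Sunday

Count forward from the earlier date (January 15, 1978) to the later (March 16, 1991):
From January 15, 1978 to January 15, 1991: 13 years, of which 3 contain a Feb 29 — 10×365 + 3×366 = 4748 days.
January 1991: 31 − 15 = 16 days remain.
Then February 1991 (28): 28 days.
March 1–16, 1991: 16 days.
Residual: 60 days.
Total: 4808 days.
4808 mod 7 = 6, so 6 days before Saturday is Sunday.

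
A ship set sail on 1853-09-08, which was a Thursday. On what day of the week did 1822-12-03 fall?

Count forward from the earlier date (December 3, 1822) to the later (September 8, 1853):
Day-of-year of December 3, 1822: 337.
Day-of-year of September 8, 1853: 251.
1822 has 365 days, so 365 − 337 = 28 days remain in 1822.
Full years 1823–1852: 22 common + 8 leap = 22×365 + 8×366 = 10958 days.
Total: 28 + 10958 + 251 = 11237 days.
11237 mod 7 = 2, so 2 days before Thursday is Tuesday.

Tuesday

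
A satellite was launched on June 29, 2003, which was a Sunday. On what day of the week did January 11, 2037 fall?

From June 29, 2003 to June 29, 2036: 33 years, of which 9 contain a Feb 29 — 24×365 + 9×366 = 12054 days.
June 2036: 30 − 29 = 1 day remains.
Then July (31), August (31), September (30), October (31), November (30), December (31): 31 + 31 + 30 + 31 + 30 + 31 = 184 days.
January 1–11, 2037: 11 days.
Residual: 196 days.
Total: 12250 days.
12250 is a multiple of 7, so January 11, 2037 falls on the same weekday: Sunday.

Sunday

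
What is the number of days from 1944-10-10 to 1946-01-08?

October 1944: 31 − 10 = 21 days remain.
Then 14 full months totalling 426 days.
January 1–8, 1946: 8 days.
Total: 21 + 426 + 8 = 455 days.

455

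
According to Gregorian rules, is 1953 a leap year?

No

1953 is not a leap year.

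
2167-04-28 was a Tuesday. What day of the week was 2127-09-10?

Wednesday

Count forward from the earlier date (September 10, 2127) to the later (April 28, 2167):
From September 10, 2127 to September 10, 2166: 39 years, of which 10 contain a Feb 29 — 29×365 + 10×366 = 14245 days.
September 2166: 30 − 10 = 20 days remain.
Then October (31), November (30), December (31), January (31), February 2167 (28), March (31): 31 + 30 + 31 + 31 + 28 + 31 = 182 days.
April 1–28, 2167: 28 days.
Residual: 230 days.
Total: 14475 days.
14475 mod 7 = 6, so 6 days before Tuesday is Wednesday.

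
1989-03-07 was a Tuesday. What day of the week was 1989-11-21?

March 1989: 31 − 7 = 24 days remain.
Then April (30), May (31), June (30), July (31), August (31), September (30), October (31): 30 + 31 + 30 + 31 + 31 + 30 + 31 = 214 days.
November 1–21, 1989: 21 days.
Total: 24 + 214 + 21 = 259 days.
259 is a multiple of 7, so 1989-11-21 falls on the same weekday: Tuesday.

Tuesday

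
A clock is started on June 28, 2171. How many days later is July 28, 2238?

From June 28, 2171 to June 28, 2238: 67 years, of which 16 contain a Feb 29 — 51×365 + 16×366 = 24471 days.
(2200 is not a leap year (divisible by 100 but not 400).)
June 2238: 30 − 28 = 2 days remain.
July 1–28, 2238: 28 days.
Residual: 30 days.
Total: 24501 days.

24501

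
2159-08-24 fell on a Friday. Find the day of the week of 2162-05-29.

August 24, 2159 → August 24, 2160: 366 days (2160 is a leap year).
August 24, 2160 → August 24, 2161: 365 days.
August 2161: 31 − 24 = 7 days remain.
Then September (30), October (31), November (30), December (31), January (31), February 2162 (28), March (31), April (30): 30 + 31 + 30 + 31 + 31 + 28 + 31 + 30 = 242 days.
May 1–29, 2162: 29 days.
Residual: 278 days.
Total: 1009 days.
1009 mod 7 = 1, so 1 day after Friday is Saturday.

Saturday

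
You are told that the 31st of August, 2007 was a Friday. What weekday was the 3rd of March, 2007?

Count forward from the earlier date (March 3, 2007) to the later (August 31, 2007):
March 2007: 31 − 3 = 28 days remain.
Then April (30), May (31), June (30), July (31): 30 + 31 + 30 + 31 = 122 days.
August 1–31, 2007: 31 days.
Total: 28 + 122 + 31 = 181 days.
181 mod 7 = 6, so 6 days before Friday is Saturday.

Saturday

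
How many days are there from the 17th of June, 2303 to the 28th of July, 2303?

41

June 2303: 30 − 17 = 13 days remain.
July 1–28, 2303: 28 days.
Total: 13 + 28 = 41 days.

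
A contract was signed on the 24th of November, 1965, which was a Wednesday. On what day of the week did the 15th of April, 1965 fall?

Thursday

Count forward from the earlier date (April 15, 1965) to the later (November 24, 1965):
April 1965: 30 − 15 = 15 days remain.
Then May (31), June (30), July (31), August (31), September (30), October (31): 31 + 30 + 31 + 31 + 30 + 31 = 184 days.
November 1–24, 1965: 24 days.
Total: 15 + 184 + 24 = 223 days.
223 mod 7 = 6, so 6 days before Wednesday is Thursday.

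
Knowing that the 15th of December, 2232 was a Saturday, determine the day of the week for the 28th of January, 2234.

Tuesday

Day-of-year of December 15, 2232: 350.
Day-of-year of January 28, 2234: 28.
2232 has 366 days, so 366 − 350 = 16 days remain in 2232.
Full years: 2233: 365. Sum = 365.
Total: 16 + 365 + 28 = 409 days.
409 mod 7 = 3, so 3 days after Saturday is Tuesday.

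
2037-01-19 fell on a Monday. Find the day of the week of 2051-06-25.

From January 19, 2037 to January 19, 2051: 14 years, of which 3 contain a Feb 29 — 11×365 + 3×366 = 5113 days.
January 2051: 31 − 19 = 12 days remain.
Then February 2051 (28), March (31), April (30), May (31): 28 + 31 + 30 + 31 = 120 days.
June 1–25, 2051: 25 days.
Residual: 157 days.
Total: 5270 days.
5270 mod 7 = 6, so 6 days after Monday is Sunday.

Sunday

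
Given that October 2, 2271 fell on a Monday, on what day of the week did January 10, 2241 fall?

Sunday

Count forward from the earlier date (January 10, 2241) to the later (October 2, 2271):
From January 10, 2241 to January 10, 2271: 30 years, of which 7 contain a Feb 29 — 23×365 + 7×366 = 10957 days.
January 2271: 31 − 10 = 21 days remain.
Then February 2271 (28), March (31), April (30), May (31), June (30), July (31), August (31), September (30): 28 + 31 + 30 + 31 + 30 + 31 + 31 + 30 = 242 days.
October 1–2, 2271: 2 days.
Residual: 265 days.
Total: 11222 days.
11222 mod 7 = 1, so 1 day before Monday is Sunday.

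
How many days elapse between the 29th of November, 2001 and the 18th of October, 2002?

Day-of-year of November 29, 2001: 333.
Day-of-year of October 18, 2002: 291.
2001 has 365 days, so 365 − 333 = 32 days remain in 2001.
Total: 32 + 291 = 323 days.

323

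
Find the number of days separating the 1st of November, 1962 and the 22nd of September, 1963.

325

November 1962: 30 − 1 = 29 days remain.
Then 9 full months totalling 274 days.
September 1–22, 1963: 22 days.
Residual: 325 days.
Total: 325 days.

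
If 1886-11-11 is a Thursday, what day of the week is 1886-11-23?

Tuesday

Within November 1886: 23 − 11 = 12 days.
12 mod 7 = 5, so 5 days after Thursday is Tuesday.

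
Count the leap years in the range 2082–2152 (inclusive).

17

Years divisible by 4: 2084, 2088, …, 2152 — 18 in all.
Of these, 2100 is divisible by 100 but not 400, so not leap.
Leap years: 18 − 1 = 17.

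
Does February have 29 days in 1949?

No

1949 is not a leap year.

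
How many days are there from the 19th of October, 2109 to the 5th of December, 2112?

Day-of-year of October 19, 2109: 292.
Day-of-year of December 5, 2112: 340.
2109 has 365 days, so 365 − 292 = 73 days remain in 2109.
Full years: 2110: 365; 2111: 365. Sum = 730.
Total: 73 + 730 + 340 = 1143 days.

1143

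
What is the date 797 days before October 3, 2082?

July 28, 2080

Count 797 days before October 3, 2082:
July 2080: 31 − 28 = 3 days remain.
Then 26 full months totalling 791 days.
October 1–3, 2082: 3 days.
Total: 3 + 791 + 3 = 797 days.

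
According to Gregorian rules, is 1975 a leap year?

No

1975 is not a leap year.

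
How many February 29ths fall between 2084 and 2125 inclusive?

Years divisible by 4 in [2084, 2125]: 2084, 2088, 2092, 2096, 2100, 2104, 2108, 2112, 2116, 2120, 2124.
Of these, 2100 is divisible by 100 but not 400, so not leap.
Leap years: 11 − 1 = 10.

10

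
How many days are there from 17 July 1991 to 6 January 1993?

539

July 17, 1991 → July 17, 1992: 366 days (1992 is a leap year).
July 1992: 31 − 17 = 14 days remain.
Then August (31), September (30), October (31), November (30), December (31): 31 + 30 + 31 + 30 + 31 = 153 days.
January 1–6, 1993: 6 days.
Residual: 173 days.
Total: 539 days.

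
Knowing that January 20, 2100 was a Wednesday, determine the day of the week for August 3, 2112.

Wednesday

From January 20, 2100 to January 20, 2112: 12 years, of which 2 contain a Feb 29 — 10×365 + 2×366 = 4382 days.
(2100 is not a leap year (divisible by 100 but not 400).)
January 2112: 31 − 20 = 11 days remain.
Then February 2112 (29), March (31), April (30), May (31), June (30), July (31): 29 + 31 + 30 + 31 + 30 + 31 = 182 days.
August 1–3, 2112: 3 days.
Residual: 196 days.
Total: 4578 days.
4578 is a multiple of 7, so August 3, 2112 falls on the same weekday: Wednesday.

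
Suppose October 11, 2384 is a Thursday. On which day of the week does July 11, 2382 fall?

Sunday

Count forward from the earlier date (July 11, 2382) to the later (October 11, 2384):
July 11, 2382 → July 11, 2383: 365 days.
July 11, 2383 → July 11, 2384: 366 days (2384 is a leap year).
July 2384: 31 − 11 = 20 days remain.
Then August (31), September (30): 31 + 30 = 61 days.
October 1–11, 2384: 11 days.
Residual: 92 days.
Total: 823 days.
823 mod 7 = 4, so 4 days before Thursday is Sunday.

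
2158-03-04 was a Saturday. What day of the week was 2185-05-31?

Tuesday

From March 4, 2158 to March 4, 2185: 27 years, of which 7 contain a Feb 29 — 20×365 + 7×366 = 9862 days.
March 2185: 31 − 4 = 27 days remain.
Then April (30): 30 days.
May 1–31, 2185: 31 days.
Residual: 88 days.
Total: 9950 days.
9950 mod 7 = 3, so 3 days after Saturday is Tuesday.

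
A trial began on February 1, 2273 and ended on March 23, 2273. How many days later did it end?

50

February 2273: 28 − 1 = 27 days remain (2273 is not a leap year, so February has 28 days).
March 1–23, 2273: 23 days.
Total: 27 + 23 = 50 days.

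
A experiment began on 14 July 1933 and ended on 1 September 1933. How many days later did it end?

49

July 1933: 31 − 14 = 17 days remain.
Then August (31): 31 days.
September 1, 1933: 1 day.
Total: 17 + 31 + 1 = 49 days.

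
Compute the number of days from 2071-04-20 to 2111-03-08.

14566

From April 20, 2071 to April 20, 2110: 39 years, of which 9 contain a Feb 29 — 30×365 + 9×366 = 14244 days.
(2100 is not a leap year (divisible by 100 but not 400).)
April 2110: 30 − 20 = 10 days remain.
Then 10 full months totalling 304 days.
March 1–8, 2111: 8 days.
Residual: 322 days.
Total: 14566 days.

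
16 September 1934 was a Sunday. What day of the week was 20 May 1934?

Count forward from the earlier date (May 20, 1934) to the later (September 16, 1934):
May 1934: 31 − 20 = 11 days remain.
Then June (30), July (31), August (31): 30 + 31 + 31 = 92 days.
September 1–16, 1934: 16 days.
Total: 11 + 92 + 16 = 119 days.
119 is a multiple of 7, so 20 May 1934 falls on the same weekday: Sunday.

Sunday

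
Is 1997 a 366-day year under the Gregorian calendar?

No

1997 is not a leap year.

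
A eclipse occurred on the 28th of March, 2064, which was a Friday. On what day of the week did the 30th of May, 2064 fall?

March 2064: 31 − 28 = 3 days remain.
Then April (30): 30 days.
May 1–30, 2064: 30 days.
Total: 3 + 30 + 30 = 63 days.
63 is a multiple of 7, so the 30th of May, 2064 falls on the same weekday: Friday.

Friday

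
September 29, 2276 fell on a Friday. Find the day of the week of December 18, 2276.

September 2276: 30 − 29 = 1 day remains.
Then October (31), November (30): 31 + 30 = 61 days.
December 1–18, 2276: 18 days.
Total: 1 + 61 + 18 = 80 days.
80 mod 7 = 3, so 3 days after Friday is Monday.

Monday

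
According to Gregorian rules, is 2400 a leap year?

Yes

2400 is a leap year (divisible by 400).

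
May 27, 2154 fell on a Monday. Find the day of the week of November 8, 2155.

Saturday

May 2154: 31 − 27 = 4 days remain.
Then 17 full months totalling 518 days.
November 1–8, 2155: 8 days.
Total: 4 + 518 + 8 = 530 days.
530 mod 7 = 5, so 5 days after Monday is Saturday.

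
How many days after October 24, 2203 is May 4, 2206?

923

October 24, 2203 → October 24, 2204: 366 days (2204 is a leap year).
October 24, 2204 → October 24, 2205: 365 days.
October 2205: 31 − 24 = 7 days remain.
Then November (30), December (31), January (31), February 2206 (28), March (31), April (30): 30 + 31 + 31 + 28 + 31 + 30 = 181 days.
May 1–4, 2206: 4 days.
Residual: 192 days.
Total: 923 days.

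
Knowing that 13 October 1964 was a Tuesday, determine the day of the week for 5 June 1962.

Tuesday

Count forward from the earlier date (June 5, 1962) to the later (October 13, 1964):
June 1962: 30 − 5 = 25 days remain.
Then 27 full months totalling 823 days.
October 1–13, 1964: 13 days.
Total: 25 + 823 + 13 = 861 days.
861 is a multiple of 7, so 5 June 1962 falls on the same weekday: Tuesday.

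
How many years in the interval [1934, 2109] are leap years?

Years divisible by 4: 1936, 1940, …, 2108 — 44 in all.
Of these, 2100 is divisible by 100 but not 400, so not leap.
2000 is divisible by 400, so still leap.
Leap years: 44 − 1 = 43.

43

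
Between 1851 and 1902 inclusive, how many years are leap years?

12

Years divisible by 4: 1852, 1856, …, 1900 — 13 in all.
Of these, 1900 is divisible by 100 but not 400, so not leap.
Leap years: 13 − 1 = 12.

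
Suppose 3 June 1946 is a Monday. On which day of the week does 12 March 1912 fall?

Count forward from the earlier date (March 12, 1912) to the later (June 3, 1946):
Day-of-year of March 12, 1912: 72.
Day-of-year of June 3, 1946: 154.
1912 has 366 days, so 366 − 72 = 294 days remain in 1912.
Full years 1913–1945: 25 common + 8 leap = 25×365 + 8×366 = 12053 days.
Total: 294 + 12053 + 154 = 12501 days.
12501 mod 7 = 6, so 6 days before Monday is Tuesday.

Tuesday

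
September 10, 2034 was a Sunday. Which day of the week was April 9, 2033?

Saturday

Count forward from the earlier date (April 9, 2033) to the later (September 10, 2034):
Day-of-year of April 9, 2033: 99.
Day-of-year of September 10, 2034: 253.
2033 has 365 days, so 365 − 99 = 266 days remain in 2033.
Total: 266 + 253 = 519 days.
519 mod 7 = 1, so 1 day before Sunday is Saturday.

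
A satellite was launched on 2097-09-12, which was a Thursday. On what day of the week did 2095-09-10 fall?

Count forward from the earlier date (September 10, 2095) to the later (September 12, 2097):
Day-of-year of September 10, 2095: 253.
Day-of-year of September 12, 2097: 255.
2095 has 365 days, so 365 − 253 = 112 days remain in 2095.
Full years: 2096: 366. Sum = 366.
Total: 112 + 366 + 255 = 733 days.
733 mod 7 = 5, so 5 days before Thursday is Saturday.

Saturday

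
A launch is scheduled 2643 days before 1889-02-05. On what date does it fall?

1881-11-11

Count 2643 days before February 5, 1889:
From November 11, 1881 to November 11, 1888: 7 years, of which 2 contain a Feb 29 — 5×365 + 2×366 = 2557 days.
November 1888: 30 − 11 = 19 days remain.
Then December (31), January (31): 31 + 31 = 62 days.
February 1–5, 1889: 5 days (1889 is not a leap year).
Residual: 86 days.
Total: 2643 days.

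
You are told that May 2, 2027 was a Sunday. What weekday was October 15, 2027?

Friday

May 2027: 31 − 2 = 29 days remain.
Then June (30), July (31), August (31), September (30): 30 + 31 + 31 + 30 = 122 days.
October 1–15, 2027: 15 days.
Total: 29 + 122 + 15 = 166 days.
166 mod 7 = 5, so 5 days after Sunday is Friday.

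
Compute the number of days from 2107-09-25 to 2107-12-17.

83

September 2107: 30 − 25 = 5 days remain.
Then October (31), November (30): 31 + 30 = 61 days.
December 1–17, 2107: 17 days.
Total: 5 + 61 + 17 = 83 days.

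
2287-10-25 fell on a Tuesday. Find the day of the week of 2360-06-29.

Wednesday

From October 25, 2287 to October 25, 2359: 72 years, of which 17 contain a Feb 29 — 55×365 + 17×366 = 26297 days.
(2300 is not a leap year (divisible by 100 but not 400).)
October 2359: 31 − 25 = 6 days remain.
Then November (30), December (31), January (31), February 2360 (29), March (31), April (30), May (31): 30 + 31 + 31 + 29 + 31 + 30 + 31 = 213 days.
June 1–29, 2360: 29 days.
Residual: 248 days.
Total: 26545 days.
26545 mod 7 = 1, so 1 day after Tuesday is Wednesday.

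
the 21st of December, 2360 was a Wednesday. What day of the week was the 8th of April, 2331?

Count forward from the earlier date (April 8, 2331) to the later (December 21, 2360):
Day-of-year of April 8, 2331: 98.
Day-of-year of December 21, 2360: 356.
2331 has 365 days, so 365 − 98 = 267 days remain in 2331.
Full years 2332–2359: 21 common + 7 leap = 21×365 + 7×366 = 10227 days.
Total: 267 + 10227 + 356 = 10850 days.
10850 is a multiple of 7, so the 8th of April, 2331 falls on the same weekday: Wednesday.

Wednesday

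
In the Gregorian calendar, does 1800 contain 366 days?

No

1800 is not a leap year (divisible by 100 but not 400).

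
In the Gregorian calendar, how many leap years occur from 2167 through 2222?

13

Years divisible by 4: 2168, 2172, …, 2220 — 14 in all.
Of these, 2200 is divisible by 100 but not 400, so not leap.
Leap years: 14 − 1 = 13.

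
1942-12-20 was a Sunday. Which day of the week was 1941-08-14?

Thursday

Count forward from the earlier date (August 14, 1941) to the later (December 20, 1942):
Day-of-year of August 14, 1941: 226.
Day-of-year of December 20, 1942: 354.
1941 has 365 days, so 365 − 226 = 139 days remain in 1941.
Total: 139 + 354 = 493 days.
493 mod 7 = 3, so 3 days before Sunday is Thursday.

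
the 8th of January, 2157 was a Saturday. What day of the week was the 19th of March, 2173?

From January 8, 2157 to January 8, 2173: 16 years, of which 4 contain a Feb 29 — 12×365 + 4×366 = 5844 days.
January 2173: 31 − 8 = 23 days remain.
Then February 2173 (28): 28 days.
March 1–19, 2173: 19 days.
Residual: 70 days.
Total: 5914 days.
5914 mod 7 = 6, so 6 days after Saturday is Friday.

Friday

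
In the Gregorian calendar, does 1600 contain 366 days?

Yes

1600 is a leap year (divisible by 400).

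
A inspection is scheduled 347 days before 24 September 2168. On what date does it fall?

13 October 2167

Count 347 days before September 24, 2168:
October 2167: 31 − 13 = 18 days remain.
Then 10 full months totalling 305 days.
September 1–24, 2168: 24 days.
Residual: 347 days.
Total: 347 days.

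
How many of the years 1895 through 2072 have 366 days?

44

Years divisible by 4: 1896, 1900, …, 2072 — 45 in all.
Of these, 1900 is divisible by 100 but not 400, so not leap.
2000 is divisible by 400, so still leap.
Leap years: 45 − 1 = 44.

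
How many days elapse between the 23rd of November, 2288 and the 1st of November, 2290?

November 2288: 30 − 23 = 7 days remain.
Then 23 full months totalling 700 days.
November 1, 2290: 1 day.
Total: 7 + 700 + 1 = 708 days.

708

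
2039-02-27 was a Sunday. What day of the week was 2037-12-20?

Count forward from the earlier date (December 20, 2037) to the later (February 27, 2039):
December 2037: 31 − 20 = 11 days remain.
Then 13 full months totalling 396 days.
February 1–27, 2039: 27 days (2039 is not a leap year).
Total: 11 + 396 + 27 = 434 days.
434 is a multiple of 7, so 2037-12-20 falls on the same weekday: Sunday.

Sunday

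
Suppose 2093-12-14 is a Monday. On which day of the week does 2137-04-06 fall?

From December 14, 2093 to December 14, 2136: 43 years, of which 10 contain a Feb 29 — 33×365 + 10×366 = 15705 days.
(2100 is not a leap year (divisible by 100 but not 400).)
December 2136: 31 − 14 = 17 days remain.
Then January (31), February 2137 (28), March (31): 31 + 28 + 31 = 90 days.
April 1–6, 2137: 6 days.
Residual: 113 days.
Total: 15818 days.
15818 mod 7 = 5, so 5 days after Monday is Saturday.

Saturday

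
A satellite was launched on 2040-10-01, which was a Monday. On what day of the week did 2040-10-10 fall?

Wednesday

Within October 2040: 10 − 1 = 9 days.
9 mod 7 = 2, so 2 days after Monday is Wednesday.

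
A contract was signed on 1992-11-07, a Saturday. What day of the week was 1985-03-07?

Thursday

Count forward from the earlier date (March 7, 1985) to the later (November 7, 1992):
Day-of-year of March 7, 1985: 66.
Day-of-year of November 7, 1992: 312.
1985 has 365 days, so 365 − 66 = 299 days remain in 1985.
Full years: 1986: 365; 1987: 365; 1988: 366; 1989: 365; 1990: 365; 1991: 365. Sum = 2191.
Total: 299 + 2191 + 312 = 2802 days.
2802 mod 7 = 2, so 2 days before Saturday is Thursday.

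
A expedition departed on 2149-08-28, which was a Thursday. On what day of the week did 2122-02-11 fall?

Count forward from the earlier date (February 11, 2122) to the later (August 28, 2149):
From February 11, 2122 to February 11, 2149: 27 years, of which 7 contain a Feb 29 — 20×365 + 7×366 = 9862 days.
February 2149: 28 − 11 = 17 days remain (2149 is not a leap year, so February has 28 days).
Then March (31), April (30), May (31), June (30), July (31): 31 + 30 + 31 + 30 + 31 = 153 days.
August 1–28, 2149: 28 days.
Residual: 198 days.
Total: 10060 days.
10060 mod 7 = 1, so 1 day before Thursday is Wednesday.

Wednesday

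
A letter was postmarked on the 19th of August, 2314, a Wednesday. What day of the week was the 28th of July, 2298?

Count forward from the earlier date (July 28, 2298) to the later (August 19, 2314):
Day-of-year of July 28, 2298: 209.
Day-of-year of August 19, 2314: 231.
2298 has 365 days, so 365 − 209 = 156 days remain in 2298.
Full years 2299–2313: 12 common + 3 leap = 12×365 + 3×366 = 5478 days.
Total: 156 + 5478 + 231 = 5865 days.
5865 mod 7 = 6, so 6 days before Wednesday is Thursday.

Thursday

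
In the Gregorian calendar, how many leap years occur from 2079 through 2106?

Years divisible by 4 in [2079, 2106]: 2080, 2084, 2088, 2092, 2096, 2100, 2104.
Of these, 2100 is divisible by 100 but not 400, so not leap.
Leap years: 7 − 1 = 6.

6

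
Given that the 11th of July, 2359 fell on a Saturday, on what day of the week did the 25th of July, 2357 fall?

Thursday

Count forward from the earlier date (July 25, 2357) to the later (July 11, 2359):
July 25, 2357 → July 25, 2358: 365 days.
July 2358: 31 − 25 = 6 days remain.
Then 11 full months totalling 334 days.
July 1–11, 2359: 11 days.
Residual: 351 days.
Total: 716 days.
716 mod 7 = 2, so 2 days before Saturday is Thursday.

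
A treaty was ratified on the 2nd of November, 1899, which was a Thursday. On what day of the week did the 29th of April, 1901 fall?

Day-of-year of November 2, 1899: 306.
Day-of-year of April 29, 1901: 119.
1899 has 365 days, so 365 − 306 = 59 days remain in 1899.
Full years: 1900: 365. Sum = 365.
Total: 59 + 365 + 119 = 543 days.
543 mod 7 = 4, so 4 days after Thursday is Monday.

Monday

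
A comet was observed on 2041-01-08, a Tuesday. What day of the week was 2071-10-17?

Saturday

From January 8, 2041 to January 8, 2071: 30 years, of which 7 contain a Feb 29 — 23×365 + 7×366 = 10957 days.
January 2071: 31 − 8 = 23 days remain.
Then February 2071 (28), March (31), April (30), May (31), June (30), July (31), August (31), September (30): 28 + 31 + 30 + 31 + 30 + 31 + 31 + 30 = 242 days.
October 1–17, 2071: 17 days.
Residual: 282 days.
Total: 11239 days.
11239 mod 7 = 4, so 4 days after Tuesday is Saturday.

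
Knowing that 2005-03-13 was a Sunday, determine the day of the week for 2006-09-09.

Saturday

March 13, 2005 → March 13, 2006: 365 days.
March 2006: 31 − 13 = 18 days remain.
Then April (30), May (31), June (30), July (31), August (31): 30 + 31 + 30 + 31 + 31 = 153 days.
September 1–9, 2006: 9 days.
Residual: 180 days.
Total: 545 days.
545 mod 7 = 6, so 6 days after Sunday is Saturday.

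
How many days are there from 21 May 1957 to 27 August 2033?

27857

Day-of-year of May 21, 1957: 141.
Day-of-year of August 27, 2033: 239.
1957 has 365 days, so 365 − 141 = 224 days remain in 1957.
Full years 1958–2032: 56 common + 19 leap = 56×365 + 19×366 = 27394 days.
Total: 224 + 27394 + 239 = 27857 days.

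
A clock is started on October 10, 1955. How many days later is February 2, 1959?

1211

Day-of-year of October 10, 1955: 283.
Day-of-year of February 2, 1959: 33.
1955 has 365 days, so 365 − 283 = 82 days remain in 1955.
Full years: 1956: 366; 1957: 365; 1958: 365. Sum = 1096.
Total: 82 + 1096 + 33 = 1211 days.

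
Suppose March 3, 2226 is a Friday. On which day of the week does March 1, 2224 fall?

Count forward from the earlier date (March 1, 2224) to the later (March 3, 2226):
March 1, 2224 → March 1, 2225: 365 days.
March 1, 2225 → March 1, 2226: 365 days.
Within March 2226: 3 − 1 = 2 days.
Total: 732 days.
732 mod 7 = 4, so 4 days before Friday is Monday.

Monday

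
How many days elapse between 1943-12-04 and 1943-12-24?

20

Within December 1943: 24 − 4 = 20 days.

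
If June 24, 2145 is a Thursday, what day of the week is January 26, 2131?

Friday

Count forward from the earlier date (January 26, 2131) to the later (June 24, 2145):
From January 26, 2131 to January 26, 2145: 14 years, of which 4 contain a Feb 29 — 10×365 + 4×366 = 5114 days.
January 2145: 31 − 26 = 5 days remain.
Then February 2145 (28), March (31), April (30), May (31): 28 + 31 + 30 + 31 = 120 days.
June 1–24, 2145: 24 days.
Residual: 149 days.
Total: 5263 days.
5263 mod 7 = 6, so 6 days before Thursday is Friday.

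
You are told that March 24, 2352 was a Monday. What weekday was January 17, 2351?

Count forward from the earlier date (January 17, 2351) to the later (March 24, 2352):
January 17, 2351 → January 17, 2352: 365 days.
January 2352: 31 − 17 = 14 days remain.
Then February 2352 (29): 29 days.
March 1–24, 2352: 24 days.
Residual: 67 days.
Total: 432 days.
432 mod 7 = 5, so 5 days before Monday is Wednesday.

Wednesday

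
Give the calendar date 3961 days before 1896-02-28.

1885-04-25

Count 3961 days before February 28, 1896:
Day-of-year of April 25, 1885: 115.
Day-of-year of February 28, 1896: 59.
1885 has 365 days, so 365 − 115 = 250 days remain in 1885.
Full years 1886–1895: 8 common + 2 leap = 8×365 + 2×366 = 3652 days.
Total: 250 + 3652 + 59 = 3961 days.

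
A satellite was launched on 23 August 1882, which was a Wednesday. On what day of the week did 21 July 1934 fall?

Saturday

Day-of-year of August 23, 1882: 235.
Day-of-year of July 21, 1934: 202.
1882 has 365 days, so 365 − 235 = 130 days remain in 1882.
Full years 1883–1933: 39 common + 12 leap = 39×365 + 12×366 = 18627 days.
Total: 130 + 18627 + 202 = 18959 days.
18959 mod 7 = 3, so 3 days after Wednesday is Saturday.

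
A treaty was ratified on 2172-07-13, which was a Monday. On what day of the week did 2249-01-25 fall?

Thursday

Day-of-year of July 13, 2172: 195.
Day-of-year of January 25, 2249: 25.
2172 has 366 days, so 366 − 195 = 171 days remain in 2172.
Full years 2173–2248: 58 common + 18 leap = 58×365 + 18×366 = 27758 days.
Total: 171 + 27758 + 25 = 27954 days.
27954 mod 7 = 3, so 3 days after Monday is Thursday.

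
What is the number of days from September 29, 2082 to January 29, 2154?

26054

Day-of-year of September 29, 2082: 272.
Day-of-year of January 29, 2154: 29.
2082 has 365 days, so 365 − 272 = 93 days remain in 2082.
Full years 2083–2153: 54 common + 17 leap = 54×365 + 17×366 = 25932 days.
Total: 93 + 25932 + 29 = 26054 days.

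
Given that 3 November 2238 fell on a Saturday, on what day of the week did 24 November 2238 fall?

Saturday

Within November 2238: 24 − 3 = 21 days.
21 is a multiple of 7, so 24 November 2238 falls on the same weekday: Saturday.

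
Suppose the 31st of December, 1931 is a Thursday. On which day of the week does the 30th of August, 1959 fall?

Sunday

From December 31, 1931 to December 31, 1958: 27 years, of which 7 contain a Feb 29 — 20×365 + 7×366 = 9862 days.
December 1958: 31 − 31 = 0 days remain.
Then January (31), February 1959 (28), March (31), April (30), May (31), June (30), July (31): 31 + 28 + 31 + 30 + 31 + 30 + 31 = 212 days.
August 1–30, 1959: 30 days.
Residual: 242 days.
Total: 10104 days.
10104 mod 7 = 3, so 3 days after Thursday is Sunday.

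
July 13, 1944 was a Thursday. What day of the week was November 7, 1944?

Tuesday

July 1944: 31 − 13 = 18 days remain.
Then August (31), September (30), October (31): 31 + 30 + 31 = 92 days.
November 1–7, 1944: 7 days.
Total: 18 + 92 + 7 = 117 days.
117 mod 7 = 5, so 5 days after Thursday is Tuesday.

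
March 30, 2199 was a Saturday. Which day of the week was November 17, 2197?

Count forward from the earlier date (November 17, 2197) to the later (March 30, 2199):
November 17, 2197 → November 17, 2198: 365 days.
November 2198: 30 − 17 = 13 days remain.
Then December (31), January (31), February 2199 (28): 31 + 31 + 28 = 90 days.
March 1–30, 2199: 30 days.
Residual: 133 days.
Total: 498 days.
498 mod 7 = 1, so 1 day before Saturday is Friday.

Friday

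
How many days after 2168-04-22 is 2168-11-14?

206

April 2168: 30 − 22 = 8 days remain.
Then May (31), June (30), July (31), August (31), September (30), October (31): 31 + 30 + 31 + 31 + 30 + 31 = 184 days.
November 1–14, 2168: 14 days.
Total: 8 + 184 + 14 = 206 days.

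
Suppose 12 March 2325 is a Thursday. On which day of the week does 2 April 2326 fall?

Friday

March 2325: 31 − 12 = 19 days remain.
Then 12 full months totalling 365 days.
April 1–2, 2326: 2 days.
Total: 19 + 365 + 2 = 386 days.
386 mod 7 = 1, so 1 day after Thursday is Friday.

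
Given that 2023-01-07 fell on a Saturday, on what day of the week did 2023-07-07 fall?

Friday

January 2023: 31 − 7 = 24 days remain.
Then February 2023 (28), March (31), April (30), May (31), June (30): 28 + 31 + 30 + 31 + 30 = 150 days.
July 1–7, 2023: 7 days.
Total: 24 + 150 + 7 = 181 days.
181 mod 7 = 6, so 6 days after Saturday is Friday.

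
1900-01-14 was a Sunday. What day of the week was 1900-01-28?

Sunday

Within January 1900: 28 − 14 = 14 days.
14 is a multiple of 7, so 1900-01-28 falls on the same weekday: Sunday.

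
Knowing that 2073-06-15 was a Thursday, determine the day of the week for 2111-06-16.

From June 15, 2073 to June 15, 2111: 38 years, of which 8 contain a Feb 29 — 30×365 + 8×366 = 13878 days.
(2100 is not a leap year (divisible by 100 but not 400).)
Within June 2111: 16 − 15 = 1 day.
Total: 13879 days.
13879 mod 7 = 5, so 5 days after Thursday is Tuesday.

Tuesday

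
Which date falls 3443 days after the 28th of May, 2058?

the 31st of October, 2067

Count 3443 days after May 28, 2058:
From May 28, 2058 to May 28, 2067: 9 years, of which 2 contain a Feb 29 — 7×365 + 2×366 = 3287 days.
May 2067: 31 − 28 = 3 days remain.
Then June (30), July (31), August (31), September (30): 30 + 31 + 31 + 30 = 122 days.
October 1–31, 2067: 31 days.
Residual: 156 days.
Total: 3443 days.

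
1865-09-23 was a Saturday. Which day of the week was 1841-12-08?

Count forward from the earlier date (December 8, 1841) to the later (September 23, 1865):
Day-of-year of December 8, 1841: 342.
Day-of-year of September 23, 1865: 266.
1841 has 365 days, so 365 − 342 = 23 days remain in 1841.
Full years 1842–1864: 17 common + 6 leap = 17×365 + 6×366 = 8401 days.
Total: 23 + 8401 + 266 = 8690 days.
8690 mod 7 = 3, so 3 days before Saturday is Wednesday.

Wednesday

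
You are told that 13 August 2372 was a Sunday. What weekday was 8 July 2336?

Count forward from the earlier date (July 8, 2336) to the later (August 13, 2372):
Day-of-year of July 8, 2336: 190.
Day-of-year of August 13, 2372: 226.
2336 has 366 days, so 366 − 190 = 176 days remain in 2336.
Full years 2337–2371: 27 common + 8 leap = 27×365 + 8×366 = 12783 days.
Total: 176 + 12783 + 226 = 13185 days.
13185 mod 7 = 4, so 4 days before Sunday is Wednesday.

Wednesday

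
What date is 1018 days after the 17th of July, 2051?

the 30th of April, 2054

Count 1018 days after July 17, 2051:
Day-of-year of July 17, 2051: 198.
Day-of-year of April 30, 2054: 120.
2051 has 365 days, so 365 − 198 = 167 days remain in 2051.
Full years: 2052: 366; 2053: 365. Sum = 731.
Total: 167 + 731 + 120 = 1018 days.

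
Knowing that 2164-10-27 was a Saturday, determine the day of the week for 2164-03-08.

Count forward from the earlier date (March 8, 2164) to the later (October 27, 2164):
March 2164: 31 − 8 = 23 days remain.
Then April (30), May (31), June (30), July (31), August (31), September (30): 30 + 31 + 30 + 31 + 31 + 30 = 183 days.
October 1–27, 2164: 27 days.
Total: 23 + 183 + 27 = 233 days.
233 mod 7 = 2, so 2 days before Saturday is Thursday.

Thursday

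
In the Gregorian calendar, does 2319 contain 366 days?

2319 is not a leap year.

No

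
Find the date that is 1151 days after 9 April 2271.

3 June 2274

Count 1151 days after April 9, 2271:
Day-of-year of April 9, 2271: 99.
Day-of-year of June 3, 2274: 154.
2271 has 365 days, so 365 − 99 = 266 days remain in 2271.
Full years: 2272: 366; 2273: 365. Sum = 731.
Total: 266 + 731 + 154 = 1151 days.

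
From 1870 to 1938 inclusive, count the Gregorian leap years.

Years divisible by 4: 1872, 1876, …, 1936 — 17 in all.
Of these, 1900 is divisible by 100 but not 400, so not leap.
Leap years: 17 − 1 = 16.

16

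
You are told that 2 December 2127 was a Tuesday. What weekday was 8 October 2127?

Wednesday

Count forward from the earlier date (October 8, 2127) to the later (December 2, 2127):
October 2127: 31 − 8 = 23 days remain.
Then November (30): 30 days.
December 1–2, 2127: 2 days.
Total: 23 + 30 + 2 = 55 days.
55 mod 7 = 6, so 6 days before Tuesday is Wednesday.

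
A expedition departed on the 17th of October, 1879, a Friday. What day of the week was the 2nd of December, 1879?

Tuesday

October 1879: 31 − 17 = 14 days remain.
Then November (30): 30 days.
December 1–2, 1879: 2 days.
Total: 14 + 30 + 2 = 46 days.
46 mod 7 = 4, so 4 days after Friday is Tuesday.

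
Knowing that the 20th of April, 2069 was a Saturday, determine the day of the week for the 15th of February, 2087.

Saturday

From April 20, 2069 to April 20, 2086: 17 years, of which 4 contain a Feb 29 — 13×365 + 4×366 = 6209 days.
April 2086: 30 − 20 = 10 days remain.
Then 9 full months totalling 276 days.
February 1–15, 2087: 15 days (2087 is not a leap year).
Residual: 301 days.
Total: 6510 days.
6510 is a multiple of 7, so the 15th of February, 2087 falls on the same weekday: Saturday.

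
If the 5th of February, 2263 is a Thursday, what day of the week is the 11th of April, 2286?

From February 5, 2263 to February 5, 2286: 23 years, of which 6 contain a Feb 29 — 17×365 + 6×366 = 8401 days.
February 2286: 28 − 5 = 23 days remain (2286 is not a leap year, so February has 28 days).
Then March (31): 31 days.
April 1–11, 2286: 11 days.
Residual: 65 days.
Total: 8466 days.
8466 mod 7 = 3, so 3 days after Thursday is Sunday.

Sunday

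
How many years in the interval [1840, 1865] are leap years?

7

Years divisible by 4 in [1840, 1865]: 1840, 1844, 1848, 1852, 1856, 1860, 1864.
No century exceptions apply. Count: 7.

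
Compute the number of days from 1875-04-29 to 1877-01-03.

April 29, 1875 → April 29, 1876: 366 days (1876 is a leap year).
April 1876: 30 − 29 = 1 day remains.
Then May (31), June (30), July (31), August (31), September (30), October (31), November (30), December (31): 31 + 30 + 31 + 31 + 30 + 31 + 30 + 31 = 245 days.
January 1–3, 1877: 3 days.
Residual: 249 days.
Total: 615 days.

615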